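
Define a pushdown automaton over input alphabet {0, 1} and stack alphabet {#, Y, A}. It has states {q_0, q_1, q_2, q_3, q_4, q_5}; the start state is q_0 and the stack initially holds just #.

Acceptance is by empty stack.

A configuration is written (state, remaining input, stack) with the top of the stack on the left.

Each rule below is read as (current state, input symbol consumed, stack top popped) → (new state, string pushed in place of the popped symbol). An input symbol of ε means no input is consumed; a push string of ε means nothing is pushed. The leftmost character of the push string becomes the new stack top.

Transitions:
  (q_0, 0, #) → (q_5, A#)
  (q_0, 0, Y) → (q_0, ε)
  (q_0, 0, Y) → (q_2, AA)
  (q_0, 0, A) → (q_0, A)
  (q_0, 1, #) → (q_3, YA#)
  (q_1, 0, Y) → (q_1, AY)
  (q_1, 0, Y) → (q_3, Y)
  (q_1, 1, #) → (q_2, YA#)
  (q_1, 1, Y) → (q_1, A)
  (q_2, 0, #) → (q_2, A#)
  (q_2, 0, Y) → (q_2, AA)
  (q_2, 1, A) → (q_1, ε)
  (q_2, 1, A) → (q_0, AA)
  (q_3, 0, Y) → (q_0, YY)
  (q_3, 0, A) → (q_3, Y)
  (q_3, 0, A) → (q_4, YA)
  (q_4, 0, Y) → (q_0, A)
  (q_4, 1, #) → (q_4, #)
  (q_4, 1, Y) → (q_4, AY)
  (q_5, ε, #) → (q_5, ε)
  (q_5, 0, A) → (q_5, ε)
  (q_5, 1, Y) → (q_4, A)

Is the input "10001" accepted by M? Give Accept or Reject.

No computation consumes all input and empties the stack.

Reject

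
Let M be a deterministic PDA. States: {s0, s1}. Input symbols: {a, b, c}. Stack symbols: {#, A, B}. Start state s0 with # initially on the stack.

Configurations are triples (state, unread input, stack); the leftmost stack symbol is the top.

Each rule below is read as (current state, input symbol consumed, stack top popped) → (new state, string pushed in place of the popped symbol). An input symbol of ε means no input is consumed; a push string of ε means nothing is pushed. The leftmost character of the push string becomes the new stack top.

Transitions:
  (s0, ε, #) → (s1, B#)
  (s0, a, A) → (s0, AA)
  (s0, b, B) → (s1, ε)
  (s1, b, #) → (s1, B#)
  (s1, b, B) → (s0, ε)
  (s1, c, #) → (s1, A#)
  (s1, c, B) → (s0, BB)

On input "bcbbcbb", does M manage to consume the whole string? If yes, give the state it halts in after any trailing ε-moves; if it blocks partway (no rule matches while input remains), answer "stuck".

s1

(s0, bcbbcbb, #)
  ε-move, top #: go to s1, push B# → (s1, bcbbcbb, B#)
  read b, top B: go to s0, push ε → (s0, cbbcbb, #)
  ε-move, top #: go to s1, push B# → (s1, cbbcbb, B#)
  read c, top B: go to s0, push BB → (s0, bbcbb, BB#)
  read b, top B: go to s1, push ε → (s1, bcbb, B#)
  read b, top B: go to s0, push ε → (s0, cbb, #)
  ε-move, top #: go to s1, push B# → (s1, cbb, B#)
  read c, top B: go to s0, push BB → (s0, bb, BB#)
  read b, top B: go to s1, push ε → (s1, b, B#)
  read b, top B: go to s0, push ε → (s0, ε, #)
  ε-move, top #: go to s1, push B# → (s1, ε, B#)
All input consumed; M is in state s1.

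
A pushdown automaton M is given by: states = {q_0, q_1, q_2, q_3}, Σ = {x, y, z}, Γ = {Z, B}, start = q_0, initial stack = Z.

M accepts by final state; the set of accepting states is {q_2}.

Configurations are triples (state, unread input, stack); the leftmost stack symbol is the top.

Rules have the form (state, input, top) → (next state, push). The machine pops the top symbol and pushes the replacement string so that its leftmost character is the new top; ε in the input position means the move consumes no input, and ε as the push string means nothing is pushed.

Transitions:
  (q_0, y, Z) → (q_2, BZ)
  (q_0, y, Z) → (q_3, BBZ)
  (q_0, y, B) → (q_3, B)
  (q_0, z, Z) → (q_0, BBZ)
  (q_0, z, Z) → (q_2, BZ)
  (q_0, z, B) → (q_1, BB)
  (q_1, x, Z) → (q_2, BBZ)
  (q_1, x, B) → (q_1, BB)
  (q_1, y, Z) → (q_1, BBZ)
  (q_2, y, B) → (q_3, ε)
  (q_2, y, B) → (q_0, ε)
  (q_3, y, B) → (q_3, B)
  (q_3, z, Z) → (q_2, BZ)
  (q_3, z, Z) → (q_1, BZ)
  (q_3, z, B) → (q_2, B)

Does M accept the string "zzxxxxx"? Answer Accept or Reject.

Reject

No computation consumes all input and reaches a final state.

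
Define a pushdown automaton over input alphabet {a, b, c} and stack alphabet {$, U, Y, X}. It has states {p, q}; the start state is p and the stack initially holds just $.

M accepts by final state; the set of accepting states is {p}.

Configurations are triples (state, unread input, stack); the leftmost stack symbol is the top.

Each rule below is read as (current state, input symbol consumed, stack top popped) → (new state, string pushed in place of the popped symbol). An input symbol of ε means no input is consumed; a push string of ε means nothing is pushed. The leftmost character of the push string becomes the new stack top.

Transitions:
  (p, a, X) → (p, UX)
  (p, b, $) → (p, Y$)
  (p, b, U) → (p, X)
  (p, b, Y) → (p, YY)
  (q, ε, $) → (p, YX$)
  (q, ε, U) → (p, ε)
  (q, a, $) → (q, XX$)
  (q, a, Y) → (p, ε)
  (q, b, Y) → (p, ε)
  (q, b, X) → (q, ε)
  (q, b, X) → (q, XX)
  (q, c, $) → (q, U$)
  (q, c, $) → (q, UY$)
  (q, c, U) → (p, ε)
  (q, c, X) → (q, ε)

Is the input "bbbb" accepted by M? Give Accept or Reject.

Accept

One accepting computation: (p, bbbb, $) ⊢ (p, bbb, Y$) ⊢ (p, bb, YY$) ⊢ (p, b, YYY$) ⊢ (p, ε, YYYY$)
All input consumed and state p ∈ F.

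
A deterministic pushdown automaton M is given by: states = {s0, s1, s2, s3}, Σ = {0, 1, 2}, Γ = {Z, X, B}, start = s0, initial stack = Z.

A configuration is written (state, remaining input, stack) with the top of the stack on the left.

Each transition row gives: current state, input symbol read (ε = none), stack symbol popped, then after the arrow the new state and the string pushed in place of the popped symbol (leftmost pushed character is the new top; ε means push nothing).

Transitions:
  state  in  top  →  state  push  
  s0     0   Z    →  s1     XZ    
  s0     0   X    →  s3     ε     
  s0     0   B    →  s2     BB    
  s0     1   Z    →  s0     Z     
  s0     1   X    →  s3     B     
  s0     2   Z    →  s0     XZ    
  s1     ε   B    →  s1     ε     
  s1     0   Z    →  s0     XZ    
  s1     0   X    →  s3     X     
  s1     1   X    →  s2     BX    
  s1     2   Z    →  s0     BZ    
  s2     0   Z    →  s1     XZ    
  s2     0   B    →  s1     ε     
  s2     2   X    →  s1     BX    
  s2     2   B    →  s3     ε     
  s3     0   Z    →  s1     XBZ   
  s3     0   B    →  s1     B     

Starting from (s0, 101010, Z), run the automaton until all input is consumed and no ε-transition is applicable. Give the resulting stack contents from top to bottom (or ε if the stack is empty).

(s0, 101010, Z) ⊢ (s0, 01010, Z) ⊢ (s1, 1010, XZ) ⊢ (s2, 010, BXZ) ⊢ (s1, 10, XZ) ⊢ (s2, 0, BXZ) ⊢ (s1, ε, XZ)
All input consumed in state s1 with stack XZ.

XZ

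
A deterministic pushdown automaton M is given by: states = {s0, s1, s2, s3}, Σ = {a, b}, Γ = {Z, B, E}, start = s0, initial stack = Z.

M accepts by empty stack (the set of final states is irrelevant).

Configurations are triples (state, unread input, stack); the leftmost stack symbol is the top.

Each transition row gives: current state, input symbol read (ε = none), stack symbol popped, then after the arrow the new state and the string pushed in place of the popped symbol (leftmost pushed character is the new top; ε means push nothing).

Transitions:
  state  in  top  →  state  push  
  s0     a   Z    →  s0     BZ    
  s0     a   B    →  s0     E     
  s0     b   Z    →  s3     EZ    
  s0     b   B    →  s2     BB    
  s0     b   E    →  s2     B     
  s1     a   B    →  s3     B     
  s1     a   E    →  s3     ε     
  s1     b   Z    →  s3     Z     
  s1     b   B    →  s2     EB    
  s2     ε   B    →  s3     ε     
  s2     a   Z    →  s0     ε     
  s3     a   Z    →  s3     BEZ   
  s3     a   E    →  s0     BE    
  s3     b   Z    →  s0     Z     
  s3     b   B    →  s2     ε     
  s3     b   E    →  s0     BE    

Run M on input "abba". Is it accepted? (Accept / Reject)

Accept

(s0, abba, Z)
  read a, top Z: go to s0, push BZ → (s0, bba, BZ)
  read b, top B: go to s2, push BB → (s2, ba, BBZ)
  ε-move, top B: go to s3, push ε → (s3, ba, BZ)
  read b, top B: go to s2, push ε → (s2, a, Z)
  read a, top Z: go to s0, push ε → (s0, ε, ε)
All input consumed and the stack is empty.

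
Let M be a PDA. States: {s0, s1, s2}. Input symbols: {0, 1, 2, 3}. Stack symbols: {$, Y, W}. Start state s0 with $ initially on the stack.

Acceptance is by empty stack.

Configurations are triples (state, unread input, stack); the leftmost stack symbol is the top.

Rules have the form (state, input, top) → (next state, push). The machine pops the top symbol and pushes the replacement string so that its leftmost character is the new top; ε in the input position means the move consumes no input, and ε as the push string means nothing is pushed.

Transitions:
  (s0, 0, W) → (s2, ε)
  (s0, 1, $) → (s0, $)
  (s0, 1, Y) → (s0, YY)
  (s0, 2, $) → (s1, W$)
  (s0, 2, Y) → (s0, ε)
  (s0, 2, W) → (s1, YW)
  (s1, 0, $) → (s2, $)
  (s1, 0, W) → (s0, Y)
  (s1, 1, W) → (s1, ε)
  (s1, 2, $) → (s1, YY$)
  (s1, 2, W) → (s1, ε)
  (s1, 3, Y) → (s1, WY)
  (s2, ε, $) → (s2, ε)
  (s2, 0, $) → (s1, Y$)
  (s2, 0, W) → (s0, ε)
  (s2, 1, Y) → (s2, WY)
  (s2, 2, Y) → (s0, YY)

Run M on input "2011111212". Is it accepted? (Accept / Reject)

Reject

No computation consumes all input and empties the stack.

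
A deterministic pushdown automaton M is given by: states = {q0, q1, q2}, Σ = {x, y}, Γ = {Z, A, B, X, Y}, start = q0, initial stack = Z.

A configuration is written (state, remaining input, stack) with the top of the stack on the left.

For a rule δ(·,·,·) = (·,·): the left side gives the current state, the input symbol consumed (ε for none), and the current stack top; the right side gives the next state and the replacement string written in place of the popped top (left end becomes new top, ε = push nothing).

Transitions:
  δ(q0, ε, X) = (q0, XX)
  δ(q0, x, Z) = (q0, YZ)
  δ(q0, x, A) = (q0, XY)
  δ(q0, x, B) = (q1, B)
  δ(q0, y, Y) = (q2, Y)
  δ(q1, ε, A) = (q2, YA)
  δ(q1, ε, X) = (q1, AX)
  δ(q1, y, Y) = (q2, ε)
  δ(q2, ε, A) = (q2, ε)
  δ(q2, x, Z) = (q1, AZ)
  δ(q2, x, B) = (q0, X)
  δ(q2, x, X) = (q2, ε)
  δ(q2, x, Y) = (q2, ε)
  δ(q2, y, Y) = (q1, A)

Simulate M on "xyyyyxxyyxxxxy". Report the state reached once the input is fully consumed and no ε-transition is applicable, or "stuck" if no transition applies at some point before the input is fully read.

q2

(q0, xyyyyxxyyxxxxy, Z)
  read x, top Z: go to q0, push YZ → (q0, yyyyxxyyxxxxy, YZ)
  read y, top Y: go to q2, push Y → (q2, yyyxxyyxxxxy, YZ)
  read y, top Y: go to q1, push A → (q1, yyxxyyxxxxy, AZ)
  ε-move, top A: go to q2, push YA → (q2, yyxxyyxxxxy, YAZ)
  read y, top Y: go to q1, push A → (q1, yxxyyxxxxy, AAZ)
  ε-move, top A: go to q2, push YA → (q2, yxxyyxxxxy, YAAZ)
  read y, top Y: go to q1, push A → (q1, xxyyxxxxy, AAAZ)
  ε-move, top A: go to q2, push YA → (q2, xxyyxxxxy, YAAAZ)
  read x, top Y: go to q2, push ε → (q2, xyyxxxxy, AAAZ)
  ε-move, top A: go to q2, push ε → (q2, xyyxxxxy, AAZ)
  ε-move, top A: go to q2, push ε → (q2, xyyxxxxy, AZ)
  ε-move, top A: go to q2, push ε → (q2, xyyxxxxy, Z)
  read x, top Z: go to q1, push AZ → (q1, yyxxxxy, AZ)
  ε-move, top A: go to q2, push YA → (q2, yyxxxxy, YAZ)
  read y, top Y: go to q1, push A → (q1, yxxxxy, AAZ)
  ε-move, top A: go to q2, push YA → (q2, yxxxxy, YAAZ)
  read y, top Y: go to q1, push A → (q1, xxxxy, AAAZ)
  ε-move, top A: go to q2, push YA → (q2, xxxxy, YAAAZ)
  read x, top Y: go to q2, push ε → (q2, xxxy, AAAZ)
  ε-move, top A: go to q2, push ε → (q2, xxxy, AAZ)
  ε-move, top A: go to q2, push ε → (q2, xxxy, AZ)
  ε-move, top A: go to q2, push ε → (q2, xxxy, Z)
  read x, top Z: go to q1, push AZ → (q1, xxy, AZ)
  ε-move, top A: go to q2, push YA → (q2, xxy, YAZ)
  read x, top Y: go to q2, push ε → (q2, xy, AZ)
  ε-move, top A: go to q2, push ε → (q2, xy, Z)
  read x, top Z: go to q1, push AZ → (q1, y, AZ)
  ε-move, top A: go to q2, push YA → (q2, y, YAZ)
  read y, top Y: go to q1, push A → (q1, ε, AAZ)
  ε-move, top A: go to q2, push YA → (q2, ε, YAAZ)
All input consumed; M is in state q2.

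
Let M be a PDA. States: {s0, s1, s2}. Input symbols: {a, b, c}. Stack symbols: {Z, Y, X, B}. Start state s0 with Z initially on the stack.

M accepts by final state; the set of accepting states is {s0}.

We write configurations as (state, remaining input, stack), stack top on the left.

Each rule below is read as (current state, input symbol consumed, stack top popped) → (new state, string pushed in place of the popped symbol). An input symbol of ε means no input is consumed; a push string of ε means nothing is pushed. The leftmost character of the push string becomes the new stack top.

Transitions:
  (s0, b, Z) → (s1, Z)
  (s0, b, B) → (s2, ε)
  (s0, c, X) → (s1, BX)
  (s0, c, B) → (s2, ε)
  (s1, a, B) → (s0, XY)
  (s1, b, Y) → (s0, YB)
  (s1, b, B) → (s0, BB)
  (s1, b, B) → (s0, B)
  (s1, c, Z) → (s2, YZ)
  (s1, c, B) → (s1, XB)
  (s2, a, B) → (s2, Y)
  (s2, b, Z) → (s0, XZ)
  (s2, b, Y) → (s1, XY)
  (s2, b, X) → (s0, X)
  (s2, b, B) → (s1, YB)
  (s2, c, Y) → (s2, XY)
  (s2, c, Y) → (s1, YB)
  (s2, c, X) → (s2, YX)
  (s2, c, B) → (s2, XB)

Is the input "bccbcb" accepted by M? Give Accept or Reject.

Accept

One accepting computation: (s0, bccbcb, Z) ⊢ (s1, ccbcb, Z) ⊢ (s2, cbcb, YZ) ⊢ (s2, bcb, XYZ) ⊢ (s0, cb, XYZ) ⊢ (s1, b, BXYZ) ⊢ (s0, ε, BBXYZ)
All input consumed and state s0 ∈ F.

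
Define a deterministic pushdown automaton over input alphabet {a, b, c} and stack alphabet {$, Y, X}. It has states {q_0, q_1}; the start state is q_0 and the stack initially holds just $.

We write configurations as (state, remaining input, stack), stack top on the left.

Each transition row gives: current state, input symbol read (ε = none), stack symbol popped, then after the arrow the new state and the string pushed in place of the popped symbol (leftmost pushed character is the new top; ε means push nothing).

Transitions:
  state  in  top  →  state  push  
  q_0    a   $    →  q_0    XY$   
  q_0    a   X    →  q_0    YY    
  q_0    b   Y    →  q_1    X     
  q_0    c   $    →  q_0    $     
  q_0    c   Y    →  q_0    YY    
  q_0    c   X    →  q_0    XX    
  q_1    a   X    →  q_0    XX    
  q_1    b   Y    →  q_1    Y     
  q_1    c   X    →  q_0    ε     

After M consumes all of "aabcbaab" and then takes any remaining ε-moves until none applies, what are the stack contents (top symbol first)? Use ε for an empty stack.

(q_0, aabcbaab, $) ⊢ (q_0, abcbaab, XY$) ⊢ (q_0, bcbaab, YYY$) ⊢ (q_1, cbaab, XYY$) ⊢ (q_0, baab, YY$) ⊢ (q_1, aab, XY$) ⊢ (q_0, ab, XXY$) ⊢ (q_0, b, YYXY$) ⊢ (q_1, ε, XYXY$)
All input consumed in state q_1 with stack XYXY$.

XYXY$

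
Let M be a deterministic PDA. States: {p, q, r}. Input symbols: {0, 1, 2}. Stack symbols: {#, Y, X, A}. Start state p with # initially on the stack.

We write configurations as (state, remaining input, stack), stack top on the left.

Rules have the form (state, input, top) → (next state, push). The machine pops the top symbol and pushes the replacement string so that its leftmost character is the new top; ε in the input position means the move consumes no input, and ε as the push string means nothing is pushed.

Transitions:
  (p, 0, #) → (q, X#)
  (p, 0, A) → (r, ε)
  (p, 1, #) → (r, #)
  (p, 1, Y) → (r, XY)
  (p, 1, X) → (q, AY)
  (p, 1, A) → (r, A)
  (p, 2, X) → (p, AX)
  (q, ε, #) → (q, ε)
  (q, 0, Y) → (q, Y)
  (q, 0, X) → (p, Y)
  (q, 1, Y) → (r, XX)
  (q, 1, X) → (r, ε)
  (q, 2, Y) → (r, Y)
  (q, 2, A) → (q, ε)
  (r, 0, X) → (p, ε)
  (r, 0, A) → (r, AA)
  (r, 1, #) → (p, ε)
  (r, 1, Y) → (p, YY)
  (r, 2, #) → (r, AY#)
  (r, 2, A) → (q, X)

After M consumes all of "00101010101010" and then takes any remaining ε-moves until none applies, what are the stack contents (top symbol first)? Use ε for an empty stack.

Y#

(p, 00101010101010, #)
  read 0, top #: go to q, push X# → (q, 0101010101010, X#)
  read 0, top X: go to p, push Y → (p, 101010101010, Y#)
  read 1, top Y: go to r, push XY → (r, 01010101010, XY#)
  read 0, top X: go to p, push ε → (p, 1010101010, Y#)
  read 1, top Y: go to r, push XY → (r, 010101010, XY#)
  read 0, top X: go to p, push ε → (p, 10101010, Y#)
  read 1, top Y: go to r, push XY → (r, 0101010, XY#)
  read 0, top X: go to p, push ε → (p, 101010, Y#)
  read 1, top Y: go to r, push XY → (r, 01010, XY#)
  read 0, top X: go to p, push ε → (p, 1010, Y#)
  read 1, top Y: go to r, push XY → (r, 010, XY#)
  read 0, top X: go to p, push ε → (p, 10, Y#)
  read 1, top Y: go to r, push XY → (r, 0, XY#)
  read 0, top X: go to p, push ε → (p, ε, Y#)
All input consumed in state p with stack Y#.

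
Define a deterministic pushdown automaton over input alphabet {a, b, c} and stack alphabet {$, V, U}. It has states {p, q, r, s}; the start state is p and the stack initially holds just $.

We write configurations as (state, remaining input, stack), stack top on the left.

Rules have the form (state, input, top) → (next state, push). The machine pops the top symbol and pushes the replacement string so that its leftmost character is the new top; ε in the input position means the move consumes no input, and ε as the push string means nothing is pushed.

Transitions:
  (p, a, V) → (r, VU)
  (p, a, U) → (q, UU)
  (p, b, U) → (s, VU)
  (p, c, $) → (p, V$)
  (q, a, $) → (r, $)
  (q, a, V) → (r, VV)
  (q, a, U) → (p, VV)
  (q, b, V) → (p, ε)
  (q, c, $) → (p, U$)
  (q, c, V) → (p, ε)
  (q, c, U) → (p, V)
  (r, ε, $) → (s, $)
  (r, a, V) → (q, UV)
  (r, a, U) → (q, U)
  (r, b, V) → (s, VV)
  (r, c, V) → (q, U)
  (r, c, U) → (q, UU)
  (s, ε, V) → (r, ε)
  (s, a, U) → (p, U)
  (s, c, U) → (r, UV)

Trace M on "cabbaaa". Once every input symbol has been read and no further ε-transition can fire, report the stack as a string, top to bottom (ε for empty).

(p, cabbaaa, $)
  read c, top $: go to p, push V$ → (p, abbaaa, V$)
  read a, top V: go to r, push VU → (r, bbaaa, VU$)
  read b, top V: go to s, push VV → (s, baaa, VVU$)
  ε-move, top V: go to r, push ε → (r, baaa, VU$)
  read b, top V: go to s, push VV → (s, aaa, VVU$)
  ε-move, top V: go to r, push ε → (r, aaa, VU$)
  read a, top V: go to q, push UV → (q, aa, UVU$)
  read a, top U: go to p, push VV → (p, a, VVVU$)
  read a, top V: go to r, push VU → (r, ε, VUVVU$)
All input consumed in state r with stack VUVVU$.

VUVVU$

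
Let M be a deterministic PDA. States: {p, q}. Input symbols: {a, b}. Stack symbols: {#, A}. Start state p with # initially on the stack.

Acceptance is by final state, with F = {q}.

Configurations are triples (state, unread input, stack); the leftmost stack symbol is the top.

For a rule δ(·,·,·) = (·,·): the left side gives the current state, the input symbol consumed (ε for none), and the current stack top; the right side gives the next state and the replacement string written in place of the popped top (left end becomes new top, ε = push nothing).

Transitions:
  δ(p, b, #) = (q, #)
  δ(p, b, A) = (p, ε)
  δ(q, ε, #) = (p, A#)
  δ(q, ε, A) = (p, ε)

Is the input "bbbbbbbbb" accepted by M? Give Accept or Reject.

(p, bbbbbbbbb, #)
  read b, top #: go to q, push # → (q, bbbbbbbb, #)
  ε-move, top #: go to p, push A# → (p, bbbbbbbb, A#)
  read b, top A: go to p, push ε → (p, bbbbbbb, #)
  read b, top #: go to q, push # → (q, bbbbbb, #)
  ε-move, top #: go to p, push A# → (p, bbbbbb, A#)
  read b, top A: go to p, push ε → (p, bbbbb, #)
  read b, top #: go to q, push # → (q, bbbb, #)
  ε-move, top #: go to p, push A# → (p, bbbb, A#)
  read b, top A: go to p, push ε → (p, bbb, #)
  read b, top #: go to q, push # → (q, bb, #)
  ε-move, top #: go to p, push A# → (p, bb, A#)
  read b, top A: go to p, push ε → (p, b, #)
  read b, top #: go to q, push # → (q, ε, #)
All input consumed; state q ∈ F.

Accept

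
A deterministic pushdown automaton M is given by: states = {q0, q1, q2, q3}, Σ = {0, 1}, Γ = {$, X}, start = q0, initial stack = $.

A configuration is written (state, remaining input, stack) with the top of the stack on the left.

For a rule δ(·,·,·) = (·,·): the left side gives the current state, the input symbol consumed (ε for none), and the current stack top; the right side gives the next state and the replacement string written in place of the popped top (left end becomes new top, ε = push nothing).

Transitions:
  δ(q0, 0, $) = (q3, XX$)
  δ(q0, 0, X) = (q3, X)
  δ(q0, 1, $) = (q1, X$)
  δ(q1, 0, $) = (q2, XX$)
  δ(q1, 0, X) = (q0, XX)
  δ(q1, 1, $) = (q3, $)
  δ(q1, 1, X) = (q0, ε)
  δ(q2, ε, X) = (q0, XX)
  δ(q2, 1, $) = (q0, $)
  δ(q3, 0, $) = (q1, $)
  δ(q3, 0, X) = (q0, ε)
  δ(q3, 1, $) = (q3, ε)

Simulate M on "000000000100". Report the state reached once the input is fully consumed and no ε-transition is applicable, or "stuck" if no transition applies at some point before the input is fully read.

stuck

(q0, 000000000100, $) ⊢ (q3, 00000000100, XX$) ⊢ (q0, 0000000100, X$) ⊢ (q3, 000000100, X$) ⊢ (q0, 00000100, $) ⊢ (q3, 0000100, XX$) ⊢ (q0, 000100, X$) ⊢ (q3, 00100, X$) ⊢ (q0, 0100, $) ⊢ (q3, 100, XX$)
No transition for (q3, 1, top X); M blocks with input 100 remaining.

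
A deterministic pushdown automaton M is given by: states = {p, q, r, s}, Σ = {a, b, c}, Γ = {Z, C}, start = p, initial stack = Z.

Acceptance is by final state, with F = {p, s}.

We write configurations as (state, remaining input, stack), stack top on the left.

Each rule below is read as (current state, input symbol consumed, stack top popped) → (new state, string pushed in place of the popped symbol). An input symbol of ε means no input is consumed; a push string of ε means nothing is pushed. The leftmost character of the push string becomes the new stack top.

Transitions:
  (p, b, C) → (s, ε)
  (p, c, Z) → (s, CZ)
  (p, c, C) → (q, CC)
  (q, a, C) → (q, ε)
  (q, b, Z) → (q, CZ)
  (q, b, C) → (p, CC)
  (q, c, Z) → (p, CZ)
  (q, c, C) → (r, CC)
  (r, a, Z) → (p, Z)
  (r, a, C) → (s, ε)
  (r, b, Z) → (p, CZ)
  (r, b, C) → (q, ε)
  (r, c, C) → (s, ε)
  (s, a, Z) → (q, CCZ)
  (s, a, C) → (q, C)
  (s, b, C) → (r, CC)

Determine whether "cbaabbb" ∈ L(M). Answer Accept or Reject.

Reject

(p, cbaabbb, Z) ⊢ (s, baabbb, CZ) ⊢ (r, aabbb, CCZ) ⊢ (s, abbb, CZ) ⊢ (q, bbb, CZ) ⊢ (p, bb, CCZ) ⊢ (s, b, CZ) ⊢ (r, ε, CCZ)
All input consumed; state r ∉ F and no further ε-move applies.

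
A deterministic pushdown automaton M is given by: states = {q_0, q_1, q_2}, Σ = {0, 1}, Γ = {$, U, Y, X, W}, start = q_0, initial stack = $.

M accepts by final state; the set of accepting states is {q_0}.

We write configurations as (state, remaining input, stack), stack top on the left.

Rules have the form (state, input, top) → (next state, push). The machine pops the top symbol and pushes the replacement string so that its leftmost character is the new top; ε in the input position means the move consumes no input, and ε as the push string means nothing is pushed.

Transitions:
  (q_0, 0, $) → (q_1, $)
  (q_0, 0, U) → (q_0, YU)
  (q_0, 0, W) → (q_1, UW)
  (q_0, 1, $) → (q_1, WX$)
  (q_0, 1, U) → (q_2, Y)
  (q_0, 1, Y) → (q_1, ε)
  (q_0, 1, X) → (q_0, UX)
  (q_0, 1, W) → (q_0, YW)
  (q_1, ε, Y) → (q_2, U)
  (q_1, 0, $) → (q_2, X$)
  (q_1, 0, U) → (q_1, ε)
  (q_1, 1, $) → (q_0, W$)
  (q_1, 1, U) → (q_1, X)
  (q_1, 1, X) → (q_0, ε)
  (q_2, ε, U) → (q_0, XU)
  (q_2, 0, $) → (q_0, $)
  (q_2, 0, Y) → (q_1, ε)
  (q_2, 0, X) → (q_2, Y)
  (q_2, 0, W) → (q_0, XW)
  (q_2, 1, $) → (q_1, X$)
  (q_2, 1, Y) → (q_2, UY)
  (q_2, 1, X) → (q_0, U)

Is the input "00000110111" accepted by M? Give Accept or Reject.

(q_0, 00000110111, $)
  read 0, top $: go to q_1, push $ → (q_1, 0000110111, $)
  read 0, top $: go to q_2, push X$ → (q_2, 000110111, X$)
  read 0, top X: go to q_2, push Y → (q_2, 00110111, Y$)
  read 0, top Y: go to q_1, push ε → (q_1, 0110111, $)
  read 0, top $: go to q_2, push X$ → (q_2, 110111, X$)
  read 1, top X: go to q_0, push U → (q_0, 10111, U$)
  read 1, top U: go to q_2, push Y → (q_2, 0111, Y$)
  read 0, top Y: go to q_1, push ε → (q_1, 111, $)
  read 1, top $: go to q_0, push W$ → (q_0, 11, W$)
  read 1, top W: go to q_0, push YW → (q_0, 1, YW$)
  read 1, top Y: go to q_1, push ε → (q_1, ε, W$)
All input consumed; state q_1 ∉ F and no further ε-move applies.

Reject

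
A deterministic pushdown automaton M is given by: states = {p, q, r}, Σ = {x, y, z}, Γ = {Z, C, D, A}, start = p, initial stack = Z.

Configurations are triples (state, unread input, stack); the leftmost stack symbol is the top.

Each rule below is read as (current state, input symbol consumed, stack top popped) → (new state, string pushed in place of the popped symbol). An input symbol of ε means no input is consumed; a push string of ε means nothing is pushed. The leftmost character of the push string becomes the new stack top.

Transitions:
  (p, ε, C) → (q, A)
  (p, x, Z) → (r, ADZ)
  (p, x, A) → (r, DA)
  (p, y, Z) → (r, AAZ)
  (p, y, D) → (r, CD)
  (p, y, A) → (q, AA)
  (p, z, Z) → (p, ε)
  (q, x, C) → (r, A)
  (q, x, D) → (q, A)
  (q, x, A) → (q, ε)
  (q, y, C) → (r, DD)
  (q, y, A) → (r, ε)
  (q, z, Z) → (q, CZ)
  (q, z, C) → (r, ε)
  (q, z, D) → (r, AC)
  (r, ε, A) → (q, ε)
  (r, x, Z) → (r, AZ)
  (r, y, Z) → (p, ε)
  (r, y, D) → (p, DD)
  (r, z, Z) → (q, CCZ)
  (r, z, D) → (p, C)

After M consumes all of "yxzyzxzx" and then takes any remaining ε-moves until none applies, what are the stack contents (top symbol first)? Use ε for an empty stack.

(p, yxzyzxzx, Z)
  read y, top Z: go to r, push AAZ → (r, xzyzxzx, AAZ)
  ε-move, top A: go to q, push ε → (q, xzyzxzx, AZ)
  read x, top A: go to q, push ε → (q, zyzxzx, Z)
  read z, top Z: go to q, push CZ → (q, yzxzx, CZ)
  read y, top C: go to r, push DD → (r, zxzx, DDZ)
  read z, top D: go to p, push C → (p, xzx, CDZ)
  ε-move, top C: go to q, push A → (q, xzx, ADZ)
  read x, top A: go to q, push ε → (q, zx, DZ)
  read z, top D: go to r, push AC → (r, x, ACZ)
  ε-move, top A: go to q, push ε → (q, x, CZ)
  read x, top C: go to r, push A → (r, ε, AZ)
  ε-move, top A: go to q, push ε → (q, ε, Z)
All input consumed in state q with stack Z.

Z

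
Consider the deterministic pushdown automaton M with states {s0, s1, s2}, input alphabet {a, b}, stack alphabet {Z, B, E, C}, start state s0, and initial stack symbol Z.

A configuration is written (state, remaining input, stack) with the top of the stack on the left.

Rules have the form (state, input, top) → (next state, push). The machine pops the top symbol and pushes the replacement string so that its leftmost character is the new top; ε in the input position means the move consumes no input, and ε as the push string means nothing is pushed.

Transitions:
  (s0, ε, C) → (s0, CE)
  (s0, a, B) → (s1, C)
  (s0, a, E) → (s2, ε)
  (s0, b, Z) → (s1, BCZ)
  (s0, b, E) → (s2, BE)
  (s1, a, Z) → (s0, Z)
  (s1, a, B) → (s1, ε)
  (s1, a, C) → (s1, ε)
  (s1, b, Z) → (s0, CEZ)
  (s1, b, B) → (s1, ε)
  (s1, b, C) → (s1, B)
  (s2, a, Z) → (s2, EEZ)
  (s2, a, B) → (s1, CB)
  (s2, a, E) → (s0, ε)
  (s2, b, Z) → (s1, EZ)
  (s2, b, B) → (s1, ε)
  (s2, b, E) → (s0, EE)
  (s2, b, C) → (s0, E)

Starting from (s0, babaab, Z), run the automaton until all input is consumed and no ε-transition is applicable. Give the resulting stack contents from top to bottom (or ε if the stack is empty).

BCZ

(s0, babaab, Z) ⊢ (s1, abaab, BCZ) ⊢ (s1, baab, CZ) ⊢ (s1, aab, BZ) ⊢ (s1, ab, Z) ⊢ (s0, b, Z) ⊢ (s1, ε, BCZ)
All input consumed in state s1 with stack BCZ.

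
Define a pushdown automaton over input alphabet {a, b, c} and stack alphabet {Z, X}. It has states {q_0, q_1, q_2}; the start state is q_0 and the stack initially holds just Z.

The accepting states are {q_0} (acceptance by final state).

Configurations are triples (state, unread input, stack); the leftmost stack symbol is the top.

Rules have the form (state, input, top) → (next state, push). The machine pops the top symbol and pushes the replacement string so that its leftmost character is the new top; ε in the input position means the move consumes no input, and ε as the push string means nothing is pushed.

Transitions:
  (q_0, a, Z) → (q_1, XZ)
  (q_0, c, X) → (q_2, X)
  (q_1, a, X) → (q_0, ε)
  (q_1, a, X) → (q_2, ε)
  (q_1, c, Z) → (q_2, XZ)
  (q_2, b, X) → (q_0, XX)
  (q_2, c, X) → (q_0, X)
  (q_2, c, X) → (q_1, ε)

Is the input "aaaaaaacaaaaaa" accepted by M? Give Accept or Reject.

No computation consumes all input and reaches a final state.

Reject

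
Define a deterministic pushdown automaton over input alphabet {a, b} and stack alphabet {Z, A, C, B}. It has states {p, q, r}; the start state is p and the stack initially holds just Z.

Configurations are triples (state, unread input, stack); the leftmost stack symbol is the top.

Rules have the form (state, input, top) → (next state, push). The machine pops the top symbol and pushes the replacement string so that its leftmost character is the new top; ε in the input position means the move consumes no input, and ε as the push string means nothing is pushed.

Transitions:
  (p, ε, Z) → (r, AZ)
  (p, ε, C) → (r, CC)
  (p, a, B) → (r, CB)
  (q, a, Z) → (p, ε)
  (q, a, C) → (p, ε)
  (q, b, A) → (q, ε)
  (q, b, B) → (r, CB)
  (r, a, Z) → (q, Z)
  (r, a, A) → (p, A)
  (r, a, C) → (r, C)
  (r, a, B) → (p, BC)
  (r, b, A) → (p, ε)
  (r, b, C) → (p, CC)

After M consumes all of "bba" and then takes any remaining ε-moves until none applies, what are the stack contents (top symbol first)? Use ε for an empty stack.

AZ

(p, bba, Z) ⊢ (r, bba, AZ) ⊢ (p, ba, Z) ⊢ (r, ba, AZ) ⊢ (p, a, Z) ⊢ (r, a, AZ) ⊢ (p, ε, AZ)
All input consumed in state p with stack AZ.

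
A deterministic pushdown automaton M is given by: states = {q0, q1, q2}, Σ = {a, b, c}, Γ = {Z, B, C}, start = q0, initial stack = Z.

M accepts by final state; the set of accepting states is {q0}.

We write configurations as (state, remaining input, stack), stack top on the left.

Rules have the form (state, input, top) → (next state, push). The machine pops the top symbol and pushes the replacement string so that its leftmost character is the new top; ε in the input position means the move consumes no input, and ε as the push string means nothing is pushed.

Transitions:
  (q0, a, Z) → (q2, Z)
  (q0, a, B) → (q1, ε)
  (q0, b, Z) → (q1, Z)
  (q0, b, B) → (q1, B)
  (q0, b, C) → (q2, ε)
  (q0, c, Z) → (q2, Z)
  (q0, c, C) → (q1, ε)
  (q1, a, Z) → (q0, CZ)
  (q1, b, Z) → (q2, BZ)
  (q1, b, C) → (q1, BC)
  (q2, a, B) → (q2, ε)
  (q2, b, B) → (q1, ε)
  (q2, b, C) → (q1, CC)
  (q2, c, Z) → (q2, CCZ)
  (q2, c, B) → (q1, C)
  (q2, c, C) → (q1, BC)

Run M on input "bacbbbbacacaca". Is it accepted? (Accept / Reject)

(q0, bacbbbbacacaca, Z) ⊢ (q1, acbbbbacacaca, Z) ⊢ (q0, cbbbbacacaca, CZ) ⊢ (q1, bbbbacacaca, Z) ⊢ (q2, bbbacacaca, BZ) ⊢ (q1, bbacacaca, Z) ⊢ (q2, bacacaca, BZ) ⊢ (q1, acacaca, Z) ⊢ (q0, cacaca, CZ) ⊢ (q1, acaca, Z) ⊢ (q0, caca, CZ) ⊢ (q1, aca, Z) ⊢ (q0, ca, CZ) ⊢ (q1, a, Z) ⊢ (q0, ε, CZ)
All input consumed; state q0 ∈ F.

Accept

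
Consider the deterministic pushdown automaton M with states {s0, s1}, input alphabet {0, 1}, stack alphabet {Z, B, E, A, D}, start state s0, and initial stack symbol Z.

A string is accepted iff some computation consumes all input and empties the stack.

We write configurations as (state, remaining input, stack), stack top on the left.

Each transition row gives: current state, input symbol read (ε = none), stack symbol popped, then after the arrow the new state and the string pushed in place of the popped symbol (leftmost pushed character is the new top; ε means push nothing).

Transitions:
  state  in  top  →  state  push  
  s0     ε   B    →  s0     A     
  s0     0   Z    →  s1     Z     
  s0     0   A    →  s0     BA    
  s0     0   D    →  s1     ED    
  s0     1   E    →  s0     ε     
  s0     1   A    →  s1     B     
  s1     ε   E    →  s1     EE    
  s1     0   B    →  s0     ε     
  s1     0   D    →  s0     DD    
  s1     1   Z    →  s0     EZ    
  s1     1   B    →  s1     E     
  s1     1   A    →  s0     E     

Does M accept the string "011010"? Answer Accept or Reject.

(s0, 011010, Z)
  read 0, top Z: go to s1, push Z → (s1, 11010, Z)
  read 1, top Z: go to s0, push EZ → (s0, 1010, EZ)
  read 1, top E: go to s0, push ε → (s0, 010, Z)
  read 0, top Z: go to s1, push Z → (s1, 10, Z)
  read 1, top Z: go to s0, push EZ → (s0, 0, EZ)
No transition applies at (s0, 0, EZ); input not fully consumed.

Reject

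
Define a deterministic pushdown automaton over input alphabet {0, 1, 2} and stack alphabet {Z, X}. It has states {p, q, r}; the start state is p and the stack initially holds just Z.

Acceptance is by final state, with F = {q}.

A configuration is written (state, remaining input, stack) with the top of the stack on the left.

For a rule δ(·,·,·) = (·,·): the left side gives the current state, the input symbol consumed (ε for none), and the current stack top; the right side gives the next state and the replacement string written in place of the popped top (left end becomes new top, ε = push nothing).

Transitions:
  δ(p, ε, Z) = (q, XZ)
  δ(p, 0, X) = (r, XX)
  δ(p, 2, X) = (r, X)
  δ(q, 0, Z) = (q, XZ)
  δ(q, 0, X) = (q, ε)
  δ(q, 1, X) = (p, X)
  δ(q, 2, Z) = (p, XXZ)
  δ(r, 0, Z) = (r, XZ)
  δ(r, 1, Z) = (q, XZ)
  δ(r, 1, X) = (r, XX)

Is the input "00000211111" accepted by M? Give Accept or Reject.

(p, 00000211111, Z) ⊢ (q, 00000211111, XZ) ⊢ (q, 0000211111, Z) ⊢ (q, 000211111, XZ) ⊢ (q, 00211111, Z) ⊢ (q, 0211111, XZ) ⊢ (q, 211111, Z) ⊢ (p, 11111, XXZ)
No transition applies at (p, 11111, XXZ); input not fully consumed.

Reject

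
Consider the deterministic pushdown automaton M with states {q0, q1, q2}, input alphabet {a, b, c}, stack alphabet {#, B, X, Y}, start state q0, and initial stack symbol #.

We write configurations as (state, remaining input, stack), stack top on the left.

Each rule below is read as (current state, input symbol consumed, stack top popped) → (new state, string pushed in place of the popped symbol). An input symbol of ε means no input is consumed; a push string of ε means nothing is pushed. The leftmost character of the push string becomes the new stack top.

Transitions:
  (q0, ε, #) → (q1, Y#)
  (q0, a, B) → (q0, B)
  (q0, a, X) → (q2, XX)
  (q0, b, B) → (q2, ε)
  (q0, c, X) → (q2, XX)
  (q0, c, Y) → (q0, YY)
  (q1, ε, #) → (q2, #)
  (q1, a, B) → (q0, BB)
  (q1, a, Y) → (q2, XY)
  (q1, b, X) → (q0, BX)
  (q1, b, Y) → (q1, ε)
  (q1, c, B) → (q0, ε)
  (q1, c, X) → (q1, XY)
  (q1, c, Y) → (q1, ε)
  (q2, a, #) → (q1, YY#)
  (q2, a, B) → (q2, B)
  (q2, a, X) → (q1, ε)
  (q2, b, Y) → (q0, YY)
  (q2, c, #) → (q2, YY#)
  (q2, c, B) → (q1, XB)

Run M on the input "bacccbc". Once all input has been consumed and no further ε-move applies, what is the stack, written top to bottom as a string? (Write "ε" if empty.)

YYYY#

(q0, bacccbc, #)
  ε-move, top #: go to q1, push Y# → (q1, bacccbc, Y#)
  read b, top Y: go to q1, push ε → (q1, acccbc, #)
  ε-move, top #: go to q2, push # → (q2, acccbc, #)
  read a, top #: go to q1, push YY# → (q1, cccbc, YY#)
  read c, top Y: go to q1, push ε → (q1, ccbc, Y#)
  read c, top Y: go to q1, push ε → (q1, cbc, #)
  ε-move, top #: go to q2, push # → (q2, cbc, #)
  read c, top #: go to q2, push YY# → (q2, bc, YY#)
  read b, top Y: go to q0, push YY → (q0, c, YYY#)
  read c, top Y: go to q0, push YY → (q0, ε, YYYY#)
All input consumed in state q0 with stack YYYY#.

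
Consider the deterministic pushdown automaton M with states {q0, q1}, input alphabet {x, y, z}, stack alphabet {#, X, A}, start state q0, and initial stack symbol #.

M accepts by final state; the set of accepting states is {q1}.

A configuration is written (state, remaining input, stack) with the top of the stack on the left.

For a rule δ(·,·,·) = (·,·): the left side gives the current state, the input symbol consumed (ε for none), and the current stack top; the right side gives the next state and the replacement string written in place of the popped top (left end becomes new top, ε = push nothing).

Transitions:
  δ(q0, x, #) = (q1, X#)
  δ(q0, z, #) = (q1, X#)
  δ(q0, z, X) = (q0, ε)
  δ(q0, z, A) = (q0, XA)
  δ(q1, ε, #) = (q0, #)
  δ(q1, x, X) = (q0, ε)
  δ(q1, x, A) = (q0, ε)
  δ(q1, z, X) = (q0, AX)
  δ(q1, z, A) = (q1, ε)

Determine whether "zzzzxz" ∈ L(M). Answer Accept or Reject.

Reject

(q0, zzzzxz, #)
  read z, top #: go to q1, push X# → (q1, zzzxz, X#)
  read z, top X: go to q0, push AX → (q0, zzxz, AX#)
  read z, top A: go to q0, push XA → (q0, zxz, XAX#)
  read z, top X: go to q0, push ε → (q0, xz, AX#)
No transition applies at (q0, xz, AX#); input not fully consumed.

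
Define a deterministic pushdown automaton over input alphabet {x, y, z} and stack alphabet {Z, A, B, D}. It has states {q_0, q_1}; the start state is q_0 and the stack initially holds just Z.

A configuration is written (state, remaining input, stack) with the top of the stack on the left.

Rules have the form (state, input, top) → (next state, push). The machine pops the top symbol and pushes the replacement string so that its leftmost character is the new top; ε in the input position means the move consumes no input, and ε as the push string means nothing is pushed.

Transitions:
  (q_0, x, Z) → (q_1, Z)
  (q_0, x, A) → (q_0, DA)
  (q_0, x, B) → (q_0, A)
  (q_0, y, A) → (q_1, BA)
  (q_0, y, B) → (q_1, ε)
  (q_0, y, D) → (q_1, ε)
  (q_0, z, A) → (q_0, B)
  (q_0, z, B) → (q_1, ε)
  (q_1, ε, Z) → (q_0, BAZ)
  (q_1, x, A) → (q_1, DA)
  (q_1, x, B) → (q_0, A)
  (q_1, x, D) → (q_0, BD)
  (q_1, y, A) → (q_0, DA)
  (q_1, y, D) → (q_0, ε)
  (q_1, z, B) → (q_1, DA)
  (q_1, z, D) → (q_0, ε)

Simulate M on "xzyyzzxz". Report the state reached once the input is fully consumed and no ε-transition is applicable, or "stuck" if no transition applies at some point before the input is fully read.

stuck

(q_0, xzyyzzxz, Z) ⊢ (q_1, zyyzzxz, Z) ⊢ (q_0, zyyzzxz, BAZ) ⊢ (q_1, yyzzxz, AZ) ⊢ (q_0, yzzxz, DAZ) ⊢ (q_1, zzxz, AZ)
No transition for (q_1, z, top A); M blocks with input zzxz remaining.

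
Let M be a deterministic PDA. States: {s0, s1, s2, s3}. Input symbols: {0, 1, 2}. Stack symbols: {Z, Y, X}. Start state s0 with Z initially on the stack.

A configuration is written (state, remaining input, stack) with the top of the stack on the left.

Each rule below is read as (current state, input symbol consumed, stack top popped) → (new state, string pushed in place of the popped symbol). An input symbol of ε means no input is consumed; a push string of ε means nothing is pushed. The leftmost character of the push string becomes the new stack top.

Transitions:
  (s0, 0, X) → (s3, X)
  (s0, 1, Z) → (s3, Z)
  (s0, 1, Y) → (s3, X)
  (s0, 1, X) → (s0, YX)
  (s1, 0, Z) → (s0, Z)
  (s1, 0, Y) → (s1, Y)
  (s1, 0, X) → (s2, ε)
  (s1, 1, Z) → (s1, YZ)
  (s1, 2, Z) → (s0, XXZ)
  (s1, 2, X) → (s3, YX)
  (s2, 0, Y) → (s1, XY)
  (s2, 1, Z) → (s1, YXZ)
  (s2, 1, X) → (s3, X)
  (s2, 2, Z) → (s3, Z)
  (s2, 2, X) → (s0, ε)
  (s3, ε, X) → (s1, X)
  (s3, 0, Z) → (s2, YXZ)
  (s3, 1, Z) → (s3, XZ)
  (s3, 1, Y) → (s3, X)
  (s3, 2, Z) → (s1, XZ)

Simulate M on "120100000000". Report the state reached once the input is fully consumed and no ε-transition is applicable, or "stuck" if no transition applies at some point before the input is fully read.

(s0, 120100000000, Z) ⊢ (s3, 20100000000, Z) ⊢ (s1, 0100000000, XZ) ⊢ (s2, 100000000, Z) ⊢ (s1, 00000000, YXZ) ⊢ (s1, 0000000, YXZ) ⊢ (s1, 000000, YXZ) ⊢ (s1, 00000, YXZ) ⊢ (s1, 0000, YXZ) ⊢ (s1, 000, YXZ) ⊢ (s1, 00, YXZ) ⊢ (s1, 0, YXZ) ⊢ (s1, ε, YXZ)
All input consumed; M is in state s1.

s1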